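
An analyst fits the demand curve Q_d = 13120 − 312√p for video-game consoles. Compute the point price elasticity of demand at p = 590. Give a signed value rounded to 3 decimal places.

dQ_d/dp = −312/(2√p) = -6.42242. At p = 590, Q_d = 5541.55.
Ed = (dQ_d/dp)·(p/Q_d) = (-6.42242) × (590/5541.55) = -0.68378…

-0.684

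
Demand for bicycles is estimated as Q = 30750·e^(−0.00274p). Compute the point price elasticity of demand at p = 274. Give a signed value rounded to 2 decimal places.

dQ/dp = −0.00274·Q = -39.769. At p = 274, Q = 14514.2.
Ed = (dQ/dp)·(p/Q) = (-39.769) × (274/14514.2) = -0.7507…

-0.75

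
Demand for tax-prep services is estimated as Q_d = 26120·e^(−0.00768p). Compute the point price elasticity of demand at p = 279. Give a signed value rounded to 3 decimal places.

-2.143

dQ_d/dp = −0.00768·Q_d = -23.5376. At p = 279, Q_d = 3064.8.
Ed = (dQ_d/dp)·(p/Q_d) = (-23.5376) × (279/3064.8) = -2.14272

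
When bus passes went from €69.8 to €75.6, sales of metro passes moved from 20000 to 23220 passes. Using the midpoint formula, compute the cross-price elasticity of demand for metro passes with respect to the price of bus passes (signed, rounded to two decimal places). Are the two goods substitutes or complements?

%ΔQ_{metro passes} = (23220 − 20000)/avg = 3220/21610 = 0.149005…
%ΔP_{bus passes} = (75.6 − 69.8)/avg = 5.8/72.7 = 0.079779…
E_cross = (3220/21610) / (5.8/72.7) = 1.8677…
E_cross > 0 ⇒ the goods are substitutes.

1.87; substitutes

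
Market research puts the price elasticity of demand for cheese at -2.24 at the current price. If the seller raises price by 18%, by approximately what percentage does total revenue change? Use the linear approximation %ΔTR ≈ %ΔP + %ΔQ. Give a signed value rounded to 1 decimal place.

%ΔQ ≈ Ed × %ΔP = (-2.24) × (+18%) = -40.3200%
%ΔTR ≈ %ΔP + %ΔQ = (+18%) + (-40.3200%) = -22.3200%

-22.3%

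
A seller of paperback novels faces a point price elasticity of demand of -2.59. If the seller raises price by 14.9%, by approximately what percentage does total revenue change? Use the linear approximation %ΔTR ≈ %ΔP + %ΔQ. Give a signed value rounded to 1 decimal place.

%ΔQ ≈ Ed × %ΔP = (-2.59) × (+14.9%) = -38.5910%
%ΔTR ≈ %ΔP + %ΔQ = (+14.9%) + (-38.5910%) = -23.6910%

-23.7%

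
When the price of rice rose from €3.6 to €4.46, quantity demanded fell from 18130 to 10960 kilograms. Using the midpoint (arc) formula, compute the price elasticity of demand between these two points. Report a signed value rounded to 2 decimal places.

-2.31

%ΔQ = (10960 − 18130) / [(18130 + 10960)/2] = -7170/14545 = -0.492952…
%ΔP = (4.46 − 3.6) / [(3.6 + 4.46)/2] = 0.86/4.03 = 0.213399…
Arc Ed = %ΔQ / %ΔP = (-7170/14545) / (0.86/4.03) = -2.3100…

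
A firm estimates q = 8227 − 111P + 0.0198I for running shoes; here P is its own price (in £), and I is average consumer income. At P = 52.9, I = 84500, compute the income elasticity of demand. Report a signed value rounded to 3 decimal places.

0.415

At the given values, q = 8227 − 111(52.9) + 0.0198(84500) = 4028.2.
∂q/∂I = 0.0198.
E = (0.0198) × (84500/4028.2) = 0.41534…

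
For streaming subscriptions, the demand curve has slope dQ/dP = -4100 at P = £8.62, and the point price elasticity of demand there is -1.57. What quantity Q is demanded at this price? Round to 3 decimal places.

22510.828

Ed = (dQ/dP)·(P/Q) ⇒ Q = (dQ/dP)·P/Ed = (-4100)·8.62/(-1.57) = 22510.82802…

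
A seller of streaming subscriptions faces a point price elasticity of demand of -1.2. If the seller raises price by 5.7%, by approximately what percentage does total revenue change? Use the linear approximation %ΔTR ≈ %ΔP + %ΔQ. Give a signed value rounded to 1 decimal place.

-1.1%

%ΔQ ≈ Ed × %ΔP = (-1.2) × (+5.7%) = -6.8400%
%ΔTR ≈ %ΔP + %ΔQ = (+5.7%) + (-6.8400%) = -1.1400%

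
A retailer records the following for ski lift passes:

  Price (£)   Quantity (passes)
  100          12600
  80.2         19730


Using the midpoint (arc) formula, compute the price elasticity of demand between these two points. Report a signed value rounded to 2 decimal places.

%ΔQ = (19730 − 12600) / [(12600 + 19730)/2] = 7130/16165 = 0.441076…
%ΔP = (80.2 − 100) / [(100 + 80.2)/2] = -19.8/90.1 = -0.219755…
Arc Ed = %ΔQ / %ΔP = (7130/16165) / (-19.8/90.1) = -2.0071…

-2.01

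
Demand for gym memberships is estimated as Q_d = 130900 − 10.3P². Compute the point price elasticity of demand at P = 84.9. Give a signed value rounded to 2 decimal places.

dQ_d/dP = −2·10.3·P = -1748.94. At P = 84.9, Q_d = 56657.497.
Ed = (dQ_d/dP)·(P/Q_d) = (-1748.94) × (84.9/56657.497) = -2.6207…

-2.62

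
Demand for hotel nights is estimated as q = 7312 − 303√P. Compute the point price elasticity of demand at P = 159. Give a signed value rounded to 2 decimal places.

-0.55

dq/dP = −303/(2√P) = -12.0147. At P = 159, q = 3491.32.
Ed = (dq/dP)·(P/q) = (-12.0147) × (159/3491.32) = -0.5471…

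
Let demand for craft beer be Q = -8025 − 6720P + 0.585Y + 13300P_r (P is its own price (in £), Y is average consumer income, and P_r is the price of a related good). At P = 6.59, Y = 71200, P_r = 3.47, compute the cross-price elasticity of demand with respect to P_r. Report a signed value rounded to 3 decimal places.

At the given values, Q = -8025 − 6720(6.59) + 0.585(71200) + 13300(3.47) = 35493.2.
∂Q/∂P_r = 13300.
E = (13300) × (3.47/35493.2) = 1.30027…

1.300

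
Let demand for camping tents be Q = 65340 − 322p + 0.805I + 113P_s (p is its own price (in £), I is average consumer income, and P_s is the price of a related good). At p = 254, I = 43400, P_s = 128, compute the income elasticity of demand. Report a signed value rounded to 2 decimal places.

1.06

At the given values, Q = 65340 − 322(254) + 0.805(43400) + 113(128) = 32953.
∂Q/∂I = 0.805.
E = (0.805) × (43400/32953) = 1.0602…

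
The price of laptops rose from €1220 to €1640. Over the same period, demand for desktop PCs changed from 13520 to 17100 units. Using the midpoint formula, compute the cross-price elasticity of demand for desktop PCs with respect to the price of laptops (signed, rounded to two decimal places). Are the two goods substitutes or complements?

%ΔQ_{desktop PCs} = (17100 − 13520)/avg = 3580/15310 = 0.233834…
%ΔP_{laptops} = (1640 − 1220)/avg = 420/1430 = 0.293706…
E_cross = (3580/15310) / (420/1430) = 0.7961…
E_cross > 0 ⇒ the goods are substitutes.

0.80; substitutes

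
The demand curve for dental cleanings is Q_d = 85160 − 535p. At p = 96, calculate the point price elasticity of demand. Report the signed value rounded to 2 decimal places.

dQ_d/dp = −535. At p = 96, Q_d = 85160 − 535(96) = 33800.
Ed = (dQ_d/dp)·(p/Q_d) = −535 × (96/33800) = -1.5195…

-1.52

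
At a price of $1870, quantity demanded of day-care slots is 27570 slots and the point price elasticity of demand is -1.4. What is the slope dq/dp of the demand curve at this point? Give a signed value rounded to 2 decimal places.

Ed = (dq/dp)·(p/q) ⇒ dq/dp = Ed·q/p = (-1.4)·27570/1870 = -20.6406…

-20.64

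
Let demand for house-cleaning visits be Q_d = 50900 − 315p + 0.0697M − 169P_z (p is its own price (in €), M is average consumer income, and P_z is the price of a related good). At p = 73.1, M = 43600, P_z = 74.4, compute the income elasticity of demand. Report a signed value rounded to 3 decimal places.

At the given values, Q_d = 50900 − 315(73.1) + 0.0697(43600) − 169(74.4) = 18338.82.
∂Q_d/∂M = 0.0697.
E = (0.0697) × (43600/18338.82) = 0.16570…

0.166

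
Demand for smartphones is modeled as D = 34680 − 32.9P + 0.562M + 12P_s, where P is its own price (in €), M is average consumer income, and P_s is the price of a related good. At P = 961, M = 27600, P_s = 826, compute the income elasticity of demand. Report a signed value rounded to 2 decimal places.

At the given values, D = 34680 − 32.9(961) + 0.562(27600) + 12(826) = 28486.3.
∂D/∂M = 0.562.
E = (0.562) × (27600/28486.3) = 0.5445…

0.54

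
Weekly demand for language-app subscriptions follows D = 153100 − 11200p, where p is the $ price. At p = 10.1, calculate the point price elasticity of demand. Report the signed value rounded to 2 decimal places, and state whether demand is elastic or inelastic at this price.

-2.83; elastic

dD/dp = −11200. At p = 10.1, D = 153100 − 11200(10.1) = 39980.
Ed = (dD/dp)·(p/D) = −11200 × (10.1/39980) = -2.8294…
|Ed| = 2.83 > 1, so demand is elastic.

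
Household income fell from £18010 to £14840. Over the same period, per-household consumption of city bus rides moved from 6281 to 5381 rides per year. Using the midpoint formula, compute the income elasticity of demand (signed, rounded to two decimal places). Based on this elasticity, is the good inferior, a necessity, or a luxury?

%ΔQ = (5381 − 6281)/[( 6281 + 5381)/2] = -900/5831 = -0.154347…
%ΔIncome = (14840 − 18010)/[( 18010 + 14840)/2] = -3170/16425 = -0.192998…
E_income = (-900/5831) / (-3170/16425) = 0.7997…
0 < E_income < 1 ⇒ normal good, necessity.

0.80; necessity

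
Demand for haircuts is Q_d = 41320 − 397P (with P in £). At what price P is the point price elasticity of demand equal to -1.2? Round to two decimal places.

56.77

Ed = −397P/(41320 − 397P). Set this equal to -1.2:
397P = 1.2·(41320 − 397P) ⇒ 397P(1 + 1.2) = 1.2·41320
P = 1.2·41320 / (397·2.2) = 56.7712…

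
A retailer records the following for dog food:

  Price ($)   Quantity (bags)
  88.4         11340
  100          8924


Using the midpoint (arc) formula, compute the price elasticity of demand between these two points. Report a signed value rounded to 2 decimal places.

%ΔQ = (8924 − 11340) / [(11340 + 8924)/2] = -2416/10132 = -0.238452…
%ΔP = (100 − 88.4) / [(88.4 + 100)/2] = 11.6/94.2 = 0.123142…
Arc Ed = %ΔQ / %ΔP = (-2416/10132) / (11.6/94.2) = -1.9363…

-1.94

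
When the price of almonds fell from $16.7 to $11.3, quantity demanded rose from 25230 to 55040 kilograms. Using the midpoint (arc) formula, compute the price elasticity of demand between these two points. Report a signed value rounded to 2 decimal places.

%ΔQ = (55040 − 25230) / [(25230 + 55040)/2] = 29810/40135 = 0.742743…
%ΔP = (11.3 − 16.7) / [(16.7 + 11.3)/2] = -5.4/14 = -0.385714…
Arc Ed = %ΔQ / %ΔP = (29810/40135) / (-5.4/14) = -1.9256…

-1.93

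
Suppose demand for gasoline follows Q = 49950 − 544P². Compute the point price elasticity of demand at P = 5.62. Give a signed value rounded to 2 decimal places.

-1.05

dQ/dP = −2·544·P = -6114.56. At P = 5.62, Q = 32768.0864.
Ed = (dQ/dP)·(P/Q) = (-6114.56) × (5.62/32768.0864) = -1.0486…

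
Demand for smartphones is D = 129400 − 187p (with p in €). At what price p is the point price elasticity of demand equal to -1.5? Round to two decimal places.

415.19

Ed = −187p/(129400 − 187p). Set this equal to -1.5:
187p = 1.5·(129400 − 187p) ⇒ 187p(1 + 1.5) = 1.5·129400
p = 1.5·129400 / (187·2.5) = 415.1871…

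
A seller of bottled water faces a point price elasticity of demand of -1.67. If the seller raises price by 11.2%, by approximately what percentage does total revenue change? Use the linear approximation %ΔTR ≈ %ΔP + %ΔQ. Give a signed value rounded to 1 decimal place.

-7.5%

%ΔQ ≈ Ed × %ΔP = (-1.67) × (+11.2%) = -18.7040%
%ΔTR ≈ %ΔP + %ΔQ = (+11.2%) + (-18.7040%) = -7.5040%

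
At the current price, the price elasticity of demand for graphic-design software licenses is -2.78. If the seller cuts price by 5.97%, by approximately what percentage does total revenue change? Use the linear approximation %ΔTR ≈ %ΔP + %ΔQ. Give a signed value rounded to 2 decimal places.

%ΔQ ≈ Ed × %ΔP = (-2.78) × (-5.97%) = +16.5966%
%ΔTR ≈ %ΔP + %ΔQ = (-5.97%) + (+16.5966%) = +10.6266%

+10.63%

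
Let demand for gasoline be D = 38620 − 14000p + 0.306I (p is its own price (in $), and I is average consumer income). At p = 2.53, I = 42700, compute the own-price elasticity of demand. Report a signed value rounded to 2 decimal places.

At the given values, D = 38620 − 14000(2.53) + 0.306(42700) = 16266.2.
∂D/∂p = −14000.
E = (-14000) × (2.53/16266.2) = -2.1775…

-2.18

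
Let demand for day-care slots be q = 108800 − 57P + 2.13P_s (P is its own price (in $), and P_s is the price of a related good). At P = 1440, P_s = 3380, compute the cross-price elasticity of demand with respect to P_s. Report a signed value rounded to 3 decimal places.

0.212

At the given values, q = 108800 − 57(1440) + 2.13(3380) = 33919.4.
∂q/∂P_s = 2.13.
E = (2.13) × (3380/33919.4) = 0.21225…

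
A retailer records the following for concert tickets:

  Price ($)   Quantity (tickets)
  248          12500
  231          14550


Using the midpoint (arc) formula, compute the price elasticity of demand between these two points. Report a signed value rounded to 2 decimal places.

%ΔQ = (14550 − 12500) / [(12500 + 14550)/2] = 2050/13525 = 0.151571…
%ΔP = (231 − 248) / [(248 + 231)/2] = -17/239.5 = -0.070981…
Arc Ed = %ΔQ / %ΔP = (2050/13525) / (-17/239.5) = -2.1353…

-2.14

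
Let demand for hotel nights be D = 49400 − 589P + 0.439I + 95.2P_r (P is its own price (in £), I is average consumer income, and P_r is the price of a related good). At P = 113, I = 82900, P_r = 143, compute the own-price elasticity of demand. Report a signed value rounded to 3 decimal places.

At the given values, D = 49400 − 589(113) + 0.439(82900) + 95.2(143) = 32849.7.
∂D/∂P = −589.
E = (-589) × (113/32849.7) = -2.02610…

-2.026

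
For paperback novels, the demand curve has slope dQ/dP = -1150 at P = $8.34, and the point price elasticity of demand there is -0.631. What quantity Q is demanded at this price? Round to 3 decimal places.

15199.683

Ed = (dQ/dP)·(P/Q) ⇒ Q = (dQ/dP)·P/Ed = (-1150)·8.34/(-0.631) = 15199.68304…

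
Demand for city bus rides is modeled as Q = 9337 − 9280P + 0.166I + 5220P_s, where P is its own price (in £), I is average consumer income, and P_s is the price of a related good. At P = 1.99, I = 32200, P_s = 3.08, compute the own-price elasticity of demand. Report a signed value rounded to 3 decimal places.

-1.502

At the given values, Q = 9337 − 9280(1.99) + 0.166(32200) + 5220(3.08) = 12292.6.
∂Q/∂P = −9280.
E = (-9280) × (1.99/12292.6) = -1.50230…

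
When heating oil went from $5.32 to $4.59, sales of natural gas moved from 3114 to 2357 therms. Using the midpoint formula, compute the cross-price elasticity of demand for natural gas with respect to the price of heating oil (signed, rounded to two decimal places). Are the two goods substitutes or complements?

%ΔQ_{natural gas} = (2357 − 3114)/avg = -757/2735.5 = -0.276731…
%ΔP_{heating oil} = (4.59 − 5.32)/avg = -0.73/4.955 = -0.147325…
E_cross = (-757/2735.5) / (-0.73/4.955) = 1.8783…
E_cross > 0 ⇒ the goods are substitutes.

1.88; substitutes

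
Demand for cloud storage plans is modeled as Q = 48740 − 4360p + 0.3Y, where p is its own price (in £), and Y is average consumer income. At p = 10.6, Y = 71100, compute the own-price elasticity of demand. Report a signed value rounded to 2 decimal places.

-1.94

At the given values, Q = 48740 − 4360(10.6) + 0.3(71100) = 23854.
∂Q/∂p = −4360.
E = (-4360) × (10.6/23854) = -1.9374…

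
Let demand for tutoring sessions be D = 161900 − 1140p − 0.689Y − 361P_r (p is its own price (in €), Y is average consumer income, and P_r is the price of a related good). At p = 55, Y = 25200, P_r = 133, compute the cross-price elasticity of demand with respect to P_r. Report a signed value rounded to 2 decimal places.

At the given values, D = 161900 − 1140(55) − 0.689(25200) − 361(133) = 33824.2.
∂D/∂P_r = -361.
E = (-361) × (133/33824.2) = -1.4194…

-1.42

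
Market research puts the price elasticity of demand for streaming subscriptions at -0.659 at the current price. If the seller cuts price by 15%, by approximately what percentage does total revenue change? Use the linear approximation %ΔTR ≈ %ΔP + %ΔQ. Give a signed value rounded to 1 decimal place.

-5.1%

%ΔQ ≈ Ed × %ΔP = (-0.659) × (-15%) = +9.8850%
%ΔTR ≈ %ΔP + %ΔQ = (-15%) + (+9.8850%) = -5.1150%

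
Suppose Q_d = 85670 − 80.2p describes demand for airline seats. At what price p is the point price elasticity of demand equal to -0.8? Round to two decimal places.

Ed = −80.2p/(85670 − 80.2p). Set this equal to -0.8:
80.2p = 0.8·(85670 − 80.2p) ⇒ 80.2p(1 + 0.8) = 0.8·85670
p = 0.8·85670 / (80.2·1.8) = 474.7575…

474.76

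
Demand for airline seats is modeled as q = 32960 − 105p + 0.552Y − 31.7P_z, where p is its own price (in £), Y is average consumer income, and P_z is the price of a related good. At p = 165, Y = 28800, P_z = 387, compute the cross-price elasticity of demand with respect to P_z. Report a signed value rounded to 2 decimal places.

At the given values, q = 32960 − 105(165) + 0.552(28800) − 31.7(387) = 19264.7.
∂q/∂P_z = -31.7.
E = (-31.7) × (387/19264.7) = -0.6368…

-0.64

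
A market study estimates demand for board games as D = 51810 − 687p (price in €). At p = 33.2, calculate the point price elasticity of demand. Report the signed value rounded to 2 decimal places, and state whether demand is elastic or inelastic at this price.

dD/dp = −687. At p = 33.2, D = 51810 − 687(33.2) = 29001.6.
Ed = (dD/dp)·(p/D) = −687 × (33.2/29001.6) = -0.7864…
|Ed| = 0.79 < 1, so demand is inelastic.

-0.79; inelastic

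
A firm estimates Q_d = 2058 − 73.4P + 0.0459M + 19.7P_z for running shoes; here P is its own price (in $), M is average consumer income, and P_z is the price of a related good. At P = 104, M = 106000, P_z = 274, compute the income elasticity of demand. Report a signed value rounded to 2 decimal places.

At the given values, Q_d = 2058 − 73.4(104) + 0.0459(106000) + 19.7(274) = 4687.6.
∂Q_d/∂M = 0.0459.
E = (0.0459) × (106000/4687.6) = 1.0379…

1.04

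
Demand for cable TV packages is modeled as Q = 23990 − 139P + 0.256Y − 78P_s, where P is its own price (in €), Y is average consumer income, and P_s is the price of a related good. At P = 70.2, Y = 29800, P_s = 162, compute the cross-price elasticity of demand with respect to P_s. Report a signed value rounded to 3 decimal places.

-1.370

At the given values, Q = 23990 − 139(70.2) + 0.256(29800) − 78(162) = 9225.
∂Q/∂P_s = -78.
E = (-78) × (162/9225) = -1.36975…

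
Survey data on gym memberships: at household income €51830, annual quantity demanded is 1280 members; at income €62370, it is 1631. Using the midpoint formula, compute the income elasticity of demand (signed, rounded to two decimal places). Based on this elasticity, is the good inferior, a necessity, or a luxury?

1.31; luxury

%ΔQ = (1631 − 1280)/[( 1280 + 1631)/2] = 351/1455.5 = 0.241154…
%ΔIncome = (62370 − 51830)/[( 51830 + 62370)/2] = 10540/57100 = 0.184588…
E_income = (351/1455.5) / (10540/57100) = 1.3064…
E_income > 1 ⇒ normal good, luxury.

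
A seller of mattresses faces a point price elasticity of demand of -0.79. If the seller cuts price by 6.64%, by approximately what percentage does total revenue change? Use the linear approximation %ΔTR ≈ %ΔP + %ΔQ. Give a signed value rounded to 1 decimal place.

%ΔQ ≈ Ed × %ΔP = (-0.79) × (-6.64%) = +5.2456%
%ΔTR ≈ %ΔP + %ΔQ = (-6.64%) + (+5.2456%) = -1.3944%

-1.4%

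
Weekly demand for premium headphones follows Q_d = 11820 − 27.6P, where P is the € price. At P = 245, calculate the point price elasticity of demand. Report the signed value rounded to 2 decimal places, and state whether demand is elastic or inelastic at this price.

-1.34; elastic

dQ_d/dP = −27.6. At P = 245, Q_d = 11820 − 27.6(245) = 5058.
Ed = (dQ_d/dP)·(P/Q_d) = −27.6 × (245/5058) = -1.3368…
|Ed| = 1.34 > 1, so demand is elastic.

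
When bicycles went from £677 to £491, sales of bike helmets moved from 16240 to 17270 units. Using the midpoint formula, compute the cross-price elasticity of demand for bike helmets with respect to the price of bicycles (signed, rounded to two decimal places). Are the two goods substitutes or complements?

%ΔQ_{bike helmets} = (17270 − 16240)/avg = 1030/16755 = 0.061474…
%ΔP_{bicycles} = (491 − 677)/avg = -186/584 = -0.318493…
E_cross = (1030/16755) / (-186/584) = -0.1930…
E_cross < 0 ⇒ the goods are complements.

-0.19; complements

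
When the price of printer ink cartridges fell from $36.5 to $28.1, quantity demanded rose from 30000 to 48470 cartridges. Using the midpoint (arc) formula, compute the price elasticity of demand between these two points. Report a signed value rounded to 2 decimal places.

%ΔQ = (48470 − 30000) / [(30000 + 48470)/2] = 18470/39235 = 0.470753…
%ΔP = (28.1 − 36.5) / [(36.5 + 28.1)/2] = -8.4/32.3 = -0.260061…
Arc Ed = %ΔQ / %ΔP = (18470/39235) / (-8.4/32.3) = -1.8101…

-1.81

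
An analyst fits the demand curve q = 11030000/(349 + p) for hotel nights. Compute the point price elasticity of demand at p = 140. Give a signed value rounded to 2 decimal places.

dq/dp = −11030000/(349 + p)² = -46.1273. At p = 140, q = 22556.2.
Ed = (dq/dp)·(p/q) = (-46.1273) × (140/22556.2) = -0.2862…

-0.29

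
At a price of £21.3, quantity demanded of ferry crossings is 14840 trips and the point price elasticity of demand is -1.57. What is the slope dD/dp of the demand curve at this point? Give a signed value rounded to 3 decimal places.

-1093.840

Ed = (dD/dp)·(p/D) ⇒ dD/dp = Ed·D/p = (-1.57)·14840/21.3 = -1093.84037…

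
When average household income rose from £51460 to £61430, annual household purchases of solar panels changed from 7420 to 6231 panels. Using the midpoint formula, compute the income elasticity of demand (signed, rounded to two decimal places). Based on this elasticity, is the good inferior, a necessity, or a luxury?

-0.99; inferior

%ΔQ = (6231 − 7420)/[( 7420 + 6231)/2] = -1189/6825.5 = -0.174199…
%ΔIncome = (61430 − 51460)/[( 51460 + 61430)/2] = 9970/56445 = 0.176632…
E_income = (-1189/6825.5) / (9970/56445) = -0.9862…
E_income < 0 ⇒ inferior good.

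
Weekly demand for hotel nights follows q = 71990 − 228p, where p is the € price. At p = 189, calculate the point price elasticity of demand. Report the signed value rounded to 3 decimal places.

dq/dp = −228. At p = 189, q = 71990 − 228(189) = 28898.
Ed = (dq/dp)·(p/q) = −228 × (189/28898) = -1.49117…

-1.491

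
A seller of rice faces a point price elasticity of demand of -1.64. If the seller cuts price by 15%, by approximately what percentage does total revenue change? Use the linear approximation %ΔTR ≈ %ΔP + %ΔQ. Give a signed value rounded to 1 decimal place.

+9.6%

%ΔQ ≈ Ed × %ΔP = (-1.64) × (-15%) = +24.6000%
%ΔTR ≈ %ΔP + %ΔQ = (-15%) + (+24.6000%) = +9.6000%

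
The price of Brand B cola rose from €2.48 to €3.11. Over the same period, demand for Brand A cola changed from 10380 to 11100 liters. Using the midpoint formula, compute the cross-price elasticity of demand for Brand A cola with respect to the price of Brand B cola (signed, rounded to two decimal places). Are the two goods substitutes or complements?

0.30; substitutes

%ΔQ_{Brand A cola} = (11100 − 10380)/avg = 720/10740 = 0.067039…
%ΔP_{Brand B cola} = (3.11 − 2.48)/avg = 0.63/2.795 = 0.225402…
E_cross = (720/10740) / (0.63/2.795) = 0.2974…
E_cross > 0 ⇒ the goods are substitutes.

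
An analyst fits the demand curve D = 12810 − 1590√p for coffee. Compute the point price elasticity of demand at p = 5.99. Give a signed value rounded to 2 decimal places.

dD/dp = −1590/(2√p) = -324.828. At p = 5.99, D = 8918.56.
Ed = (dD/dp)·(p/D) = (-324.828) × (5.99/8918.56) = -0.2181…

-0.22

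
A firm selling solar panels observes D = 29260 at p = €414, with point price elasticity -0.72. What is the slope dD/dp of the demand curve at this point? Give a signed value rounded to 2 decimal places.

-50.89

Ed = (dD/dp)·(p/D) ⇒ dD/dp = Ed·D/p = (-0.72)·29260/414 = -50.8869…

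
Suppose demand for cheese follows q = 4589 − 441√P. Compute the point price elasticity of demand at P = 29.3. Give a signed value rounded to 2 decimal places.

-0.54

dq/dP = −441/(2√P) = -40.7357. At P = 29.3, q = 2201.89.
Ed = (dq/dP)·(P/q) = (-40.7357) × (29.3/2201.89) = -0.5420…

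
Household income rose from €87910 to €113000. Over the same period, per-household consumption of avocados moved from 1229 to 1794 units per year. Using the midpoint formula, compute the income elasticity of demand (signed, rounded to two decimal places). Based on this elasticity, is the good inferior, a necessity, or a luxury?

%ΔQ = (1794 − 1229)/[( 1229 + 1794)/2] = 565/1511.5 = 0.373800…
%ΔIncome = (113000 − 87910)/[( 87910 + 113000)/2] = 25090/100455 = 0.249763…
E_income = (565/1511.5) / (25090/100455) = 1.4966…
E_income > 1 ⇒ normal good, luxury.

1.50; luxury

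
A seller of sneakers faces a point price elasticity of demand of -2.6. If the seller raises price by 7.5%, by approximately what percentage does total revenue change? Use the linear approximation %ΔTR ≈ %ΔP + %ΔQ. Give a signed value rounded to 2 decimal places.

%ΔQ ≈ Ed × %ΔP = (-2.6) × (+7.5%) = -19.5000%
%ΔTR ≈ %ΔP + %ΔQ = (+7.5%) + (-19.5000%) = -12.0000%

-12.00%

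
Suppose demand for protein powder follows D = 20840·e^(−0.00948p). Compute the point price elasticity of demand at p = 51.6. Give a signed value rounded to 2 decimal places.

-0.49

dD/dp = −0.00948·D = -121.133. At p = 51.6, D = 12777.8.
Ed = (dD/dp)·(p/D) = (-121.133) × (51.6/12777.8) = -0.4891…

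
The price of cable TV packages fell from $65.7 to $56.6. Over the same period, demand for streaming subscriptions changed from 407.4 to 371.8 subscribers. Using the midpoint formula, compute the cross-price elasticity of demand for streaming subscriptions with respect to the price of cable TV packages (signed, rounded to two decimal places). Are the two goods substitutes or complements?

0.61; substitutes

%ΔQ_{streaming subscriptions} = (371.8 − 407.4)/avg = -35.6/389.6 = -0.091375…
%ΔP_{cable TV packages} = (56.6 − 65.7)/avg = -9.1/61.15 = -0.148814…
E_cross = (-35.6/389.6) / (-9.1/61.15) = 0.6140…
E_cross > 0 ⇒ the goods are substitutes.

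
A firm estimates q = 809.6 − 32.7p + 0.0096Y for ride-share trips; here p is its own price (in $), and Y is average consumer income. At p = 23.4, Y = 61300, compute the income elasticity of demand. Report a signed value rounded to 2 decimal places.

0.93

At the given values, q = 809.6 − 32.7(23.4) + 0.0096(61300) = 632.9.
∂q/∂Y = 0.0096.
E = (0.0096) × (61300/632.9) = 0.9298…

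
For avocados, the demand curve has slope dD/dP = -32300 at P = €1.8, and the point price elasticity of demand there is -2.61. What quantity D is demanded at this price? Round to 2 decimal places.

22275.86

Ed = (dD/dP)·(P/D) ⇒ D = (dD/dP)·P/Ed = (-32300)·1.8/(-2.61) = 22275.8620…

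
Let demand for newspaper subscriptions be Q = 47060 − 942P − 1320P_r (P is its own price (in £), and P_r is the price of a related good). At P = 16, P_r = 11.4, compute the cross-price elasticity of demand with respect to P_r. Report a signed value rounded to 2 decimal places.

At the given values, Q = 47060 − 942(16) − 1320(11.4) = 16940.
∂Q/∂P_r = -1320.
E = (-1320) × (11.4/16940) = -0.8883…

-0.89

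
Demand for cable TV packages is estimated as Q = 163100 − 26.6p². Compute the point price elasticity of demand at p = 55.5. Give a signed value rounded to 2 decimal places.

-2.02

dQ/dp = −2·26.6·p = -2952.6. At p = 55.5, Q = 81165.35.
Ed = (dQ/dp)·(p/Q) = (-2952.6) × (55.5/81165.35) = -2.0189…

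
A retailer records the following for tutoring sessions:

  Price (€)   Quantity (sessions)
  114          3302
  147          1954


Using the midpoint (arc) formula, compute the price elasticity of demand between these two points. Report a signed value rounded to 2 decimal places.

-2.03

%ΔQ = (1954 − 3302) / [(3302 + 1954)/2] = -1348/2628 = -0.512937…
%ΔP = (147 − 114) / [(114 + 147)/2] = 33/130.5 = 0.252873…
Arc Ed = %ΔQ / %ΔP = (-1348/2628) / (33/130.5) = -2.0284…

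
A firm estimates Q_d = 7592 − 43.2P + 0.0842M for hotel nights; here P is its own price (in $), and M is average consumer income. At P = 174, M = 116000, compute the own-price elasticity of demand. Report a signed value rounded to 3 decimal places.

At the given values, Q_d = 7592 − 43.2(174) + 0.0842(116000) = 9842.4.
∂Q_d/∂P = −43.2.
E = (-43.2) × (174/9842.4) = -0.76371…

-0.764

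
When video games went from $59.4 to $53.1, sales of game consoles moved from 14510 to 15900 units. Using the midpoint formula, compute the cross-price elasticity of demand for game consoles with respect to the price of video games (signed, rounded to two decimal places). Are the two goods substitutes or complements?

-0.82; complements

%ΔQ_{game consoles} = (15900 − 14510)/avg = 1390/15205 = 0.091417…
%ΔP_{video games} = (53.1 − 59.4)/avg = -6.3/56.25 = -0.112
E_cross = (1390/15205) / (-6.3/56.25) = -0.8162…
E_cross < 0 ⇒ the goods are complements.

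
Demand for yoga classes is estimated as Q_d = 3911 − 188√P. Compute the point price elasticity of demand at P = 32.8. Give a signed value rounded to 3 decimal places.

-0.190

dQ_d/dP = −188/(2√P) = -16.4131. At P = 32.8, Q_d = 2834.3.
Ed = (dQ_d/dP)·(P/Q_d) = (-16.4131) × (32.8/2834.3) = -0.18994…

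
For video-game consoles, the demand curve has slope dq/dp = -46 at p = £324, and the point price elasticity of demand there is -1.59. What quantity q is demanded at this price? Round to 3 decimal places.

Ed = (dq/dp)·(p/q) ⇒ q = (dq/dp)·p/Ed = (-46)·324/(-1.59) = 9373.58490…

9373.585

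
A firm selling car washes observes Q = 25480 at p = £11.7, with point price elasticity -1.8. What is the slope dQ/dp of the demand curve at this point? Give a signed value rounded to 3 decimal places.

-3920.000

Ed = (dQ/dp)·(p/Q) ⇒ dQ/dp = Ed·Q/p = (-1.8)·25480/11.7 = -3920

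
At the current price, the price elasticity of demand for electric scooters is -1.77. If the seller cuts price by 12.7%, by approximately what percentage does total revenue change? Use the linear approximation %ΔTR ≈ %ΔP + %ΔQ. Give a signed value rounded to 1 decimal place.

+9.8%

%ΔQ ≈ Ed × %ΔP = (-1.77) × (-12.7%) = +22.4790%
%ΔTR ≈ %ΔP + %ΔQ = (-12.7%) + (+22.4790%) = +9.7790%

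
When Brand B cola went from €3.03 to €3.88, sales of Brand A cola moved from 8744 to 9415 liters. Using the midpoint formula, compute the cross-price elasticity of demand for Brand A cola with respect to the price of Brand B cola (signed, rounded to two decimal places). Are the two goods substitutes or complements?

%ΔQ_{Brand A cola} = (9415 − 8744)/avg = 671/9079.5 = 0.073902…
%ΔP_{Brand B cola} = (3.88 − 3.03)/avg = 0.85/3.455 = 0.246020…
E_cross = (671/9079.5) / (0.85/3.455) = 0.3003…
E_cross > 0 ⇒ the goods are substitutes.

0.30; substitutes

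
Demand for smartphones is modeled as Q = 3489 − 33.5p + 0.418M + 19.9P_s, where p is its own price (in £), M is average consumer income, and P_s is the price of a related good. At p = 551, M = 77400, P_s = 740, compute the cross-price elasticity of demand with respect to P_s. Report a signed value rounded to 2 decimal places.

At the given values, Q = 3489 − 33.5(551) + 0.418(77400) + 19.9(740) = 32109.7.
∂Q/∂P_s = 19.9.
E = (19.9) × (740/32109.7) = 0.4586…

0.46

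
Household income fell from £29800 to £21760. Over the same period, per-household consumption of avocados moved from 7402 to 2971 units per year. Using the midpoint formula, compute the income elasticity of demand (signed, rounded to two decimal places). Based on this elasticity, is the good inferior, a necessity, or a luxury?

2.74; luxury

%ΔQ = (2971 − 7402)/[( 7402 + 2971)/2] = -4431/5186.5 = -0.854333…
%ΔIncome = (21760 − 29800)/[( 29800 + 21760)/2] = -8040/25780 = -0.311869…
E_income = (-4431/5186.5) / (-8040/25780) = 2.7393…
E_income > 1 ⇒ normal good, luxury.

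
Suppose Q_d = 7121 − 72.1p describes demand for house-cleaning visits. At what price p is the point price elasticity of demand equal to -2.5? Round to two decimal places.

70.55

Ed = −72.1p/(7121 − 72.1p). Set this equal to -2.5:
72.1p = 2.5·(7121 − 72.1p) ⇒ 72.1p(1 + 2.5) = 2.5·7121
p = 2.5·7121 / (72.1·3.5) = 70.5468…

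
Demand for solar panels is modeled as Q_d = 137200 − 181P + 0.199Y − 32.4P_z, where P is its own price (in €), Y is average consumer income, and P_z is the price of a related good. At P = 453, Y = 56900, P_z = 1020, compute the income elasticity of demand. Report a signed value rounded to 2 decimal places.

0.34

At the given values, Q_d = 137200 − 181(453) + 0.199(56900) − 32.4(1020) = 33482.1.
∂Q_d/∂Y = 0.199.
E = (0.199) × (56900/33482.1) = 0.3381…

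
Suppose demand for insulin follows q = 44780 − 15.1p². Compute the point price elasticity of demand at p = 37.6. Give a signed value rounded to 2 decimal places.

dq/dp = −2·15.1·p = -1135.52. At p = 37.6, q = 23432.224.
Ed = (dq/dp)·(p/q) = (-1135.52) × (37.6/23432.224) = -1.8220…

-1.82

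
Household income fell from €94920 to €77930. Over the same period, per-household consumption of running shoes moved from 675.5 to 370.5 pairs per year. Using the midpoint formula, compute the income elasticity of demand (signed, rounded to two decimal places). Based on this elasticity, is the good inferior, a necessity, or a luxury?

2.97; luxury

%ΔQ = (370.5 − 675.5)/[( 675.5 + 370.5)/2] = -305/523 = -0.583173…
%ΔIncome = (77930 − 94920)/[( 94920 + 77930)/2] = -16990/86425 = -0.196586…
E_income = (-305/523) / (-16990/86425) = 2.9664…
E_income > 1 ⇒ normal good, luxury.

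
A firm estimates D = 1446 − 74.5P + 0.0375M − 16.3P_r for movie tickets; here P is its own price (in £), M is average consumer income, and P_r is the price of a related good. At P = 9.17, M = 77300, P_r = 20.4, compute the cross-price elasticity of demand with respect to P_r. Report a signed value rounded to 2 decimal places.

-0.10

At the given values, D = 1446 − 74.5(9.17) + 0.0375(77300) − 16.3(20.4) = 3329.065.
∂D/∂P_r = -16.3.
E = (-16.3) × (20.4/3329.065) = -0.0998…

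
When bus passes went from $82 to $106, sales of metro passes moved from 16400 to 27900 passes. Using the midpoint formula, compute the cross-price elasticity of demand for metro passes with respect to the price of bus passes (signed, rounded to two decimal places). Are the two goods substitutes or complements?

%ΔQ_{metro passes} = (27900 − 16400)/avg = 11500/22150 = 0.519187…
%ΔP_{bus passes} = (106 − 82)/avg = 24/94 = 0.255319…
E_cross = (11500/22150) / (24/94) = 2.0334…
E_cross > 0 ⇒ the goods are substitutes.

2.03; substitutes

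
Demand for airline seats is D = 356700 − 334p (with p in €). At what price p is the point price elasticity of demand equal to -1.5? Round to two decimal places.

Ed = −334p/(356700 − 334p). Set this equal to -1.5:
334p = 1.5·(356700 − 334p) ⇒ 334p(1 + 1.5) = 1.5·356700
p = 1.5·356700 / (334·2.5) = 640.7784…

640.78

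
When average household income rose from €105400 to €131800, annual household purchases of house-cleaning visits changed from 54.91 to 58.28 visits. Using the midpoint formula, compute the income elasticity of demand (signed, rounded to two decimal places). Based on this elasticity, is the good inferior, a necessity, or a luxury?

%ΔQ = (58.28 − 54.91)/[( 54.91 + 58.28)/2] = 3.37/56.595 = 0.059545…
%ΔIncome = (131800 − 105400)/[( 105400 + 131800)/2] = 26400/118600 = 0.222596…
E_income = (3.37/56.595) / (26400/118600) = 0.2675…
0 < E_income < 1 ⇒ normal good, necessity.

0.27; necessity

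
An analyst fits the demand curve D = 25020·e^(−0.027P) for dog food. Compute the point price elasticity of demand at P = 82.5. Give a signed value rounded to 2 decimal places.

-2.23

dD/dP = −0.027·D = -72.8216. At P = 82.5, D = 2697.1.
Ed = (dD/dP)·(P/D) = (-72.8216) × (82.5/2697.1) = -2.2275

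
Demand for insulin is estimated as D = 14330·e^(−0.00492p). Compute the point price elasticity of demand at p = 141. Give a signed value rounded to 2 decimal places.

-0.69

dD/dp = −0.00492·D = -35.2316. At p = 141, D = 7160.9.
Ed = (dD/dp)·(p/D) = (-35.2316) × (141/7160.9) = -0.6937…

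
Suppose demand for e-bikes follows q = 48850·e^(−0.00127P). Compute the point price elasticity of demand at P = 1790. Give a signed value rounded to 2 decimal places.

-2.27

dq/dP = −0.00127·q = -6.38832. At P = 1790, q = 5030.17.
Ed = (dq/dP)·(P/q) = (-6.38832) × (1790/5030.17) = -2.2733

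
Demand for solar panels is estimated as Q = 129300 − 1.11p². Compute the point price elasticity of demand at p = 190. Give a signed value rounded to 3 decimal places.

dQ/dp = −2·1.11·p = -421.8. At p = 190, Q = 89229.
Ed = (dQ/dp)·(p/Q) = (-421.8) × (190/89229) = -0.89816…

-0.898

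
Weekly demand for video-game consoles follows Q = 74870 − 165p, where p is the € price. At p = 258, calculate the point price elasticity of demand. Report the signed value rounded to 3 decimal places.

dQ/dp = −165. At p = 258, Q = 74870 − 165(258) = 32300.
Ed = (dQ/dp)·(p/Q) = −165 × (258/32300) = -1.31795…

-1.318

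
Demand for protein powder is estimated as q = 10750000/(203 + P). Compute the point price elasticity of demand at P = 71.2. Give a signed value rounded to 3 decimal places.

dq/dP = −10750000/(203 + P)² = -142.979. At P = 71.2, q = 39205.
Ed = (dq/dP)·(P/q) = (-142.979) × (71.2/39205) = -0.25966…

-0.260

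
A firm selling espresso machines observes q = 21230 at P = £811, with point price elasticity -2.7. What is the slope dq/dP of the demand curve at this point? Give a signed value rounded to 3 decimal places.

Ed = (dq/dP)·(P/q) ⇒ dq/dP = Ed·q/P = (-2.7)·21230/811 = -70.67940…

-70.679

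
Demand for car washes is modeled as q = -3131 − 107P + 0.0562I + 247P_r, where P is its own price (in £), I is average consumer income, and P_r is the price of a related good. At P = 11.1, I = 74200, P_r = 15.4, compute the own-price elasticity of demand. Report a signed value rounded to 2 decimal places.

At the given values, q = -3131 − 107(11.1) + 0.0562(74200) + 247(15.4) = 3655.14.
∂q/∂P = −107.
E = (-107) × (11.1/3655.14) = -0.3249…

-0.32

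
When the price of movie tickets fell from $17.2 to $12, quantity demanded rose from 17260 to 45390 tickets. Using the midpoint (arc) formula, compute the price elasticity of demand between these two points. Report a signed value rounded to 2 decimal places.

-2.52

%ΔQ = (45390 − 17260) / [(17260 + 45390)/2] = 28130/31325 = 0.898004…
%ΔP = (12 − 17.2) / [(17.2 + 12)/2] = -5.2/14.6 = -0.356164…
Arc Ed = %ΔQ / %ΔP = (28130/31325) / (-5.2/14.6) = -2.5213…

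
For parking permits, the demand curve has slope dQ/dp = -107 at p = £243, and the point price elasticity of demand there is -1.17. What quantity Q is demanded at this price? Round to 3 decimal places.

22223.077

Ed = (dQ/dp)·(p/Q) ⇒ Q = (dQ/dp)·p/Ed = (-107)·243/(-1.17) = 22223.07692…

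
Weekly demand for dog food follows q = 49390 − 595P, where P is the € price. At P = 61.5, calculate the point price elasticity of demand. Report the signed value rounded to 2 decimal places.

-2.86

dq/dP = −595. At P = 61.5, q = 49390 − 595(61.5) = 12797.5.
Ed = (dq/dP)·(P/q) = −595 × (61.5/12797.5) = -2.8593…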